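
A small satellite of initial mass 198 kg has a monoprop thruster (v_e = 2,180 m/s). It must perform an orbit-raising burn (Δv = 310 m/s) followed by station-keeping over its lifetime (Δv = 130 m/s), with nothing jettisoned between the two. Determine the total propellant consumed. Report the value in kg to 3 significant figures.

After the first burn: m = 198 × exp(−310/2180.0) = 198 × 0.86745 = 171.755 kg.
After the second burn: m = 171.755 × exp(−130/2180.0) = 171.755 × 0.94211 = 161.812 kg.
Total propellant = m₀ − m_final = 198 − 161.812 = 36.188 kg.

total propellant consumed ≈ 36.2 kg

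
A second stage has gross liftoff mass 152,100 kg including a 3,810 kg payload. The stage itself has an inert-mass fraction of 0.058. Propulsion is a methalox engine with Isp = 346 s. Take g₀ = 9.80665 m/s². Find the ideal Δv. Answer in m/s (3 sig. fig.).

Stage wet mass = m₀ − payload = 152,100 − 3,810 = 148,290 kg.
Stage dry mass = ε × stage wet mass = 0.058 × 148,290 = 8,600.82 kg.
Burnout mass m_f = stage dry + payload = 8,600.82 + 3,810 = 12,410.82 kg.
v_e = Isp · g₀ = 346 × 9.80665 = 3393.1 m/s.
By the Tsiolkovsky rocket equation, Δv = v_e · ln(152,100/12,410.82) = 3393.1 × ln(12.26) = 3393.1 × 2.5060 ≈ 8503 m/s.

Δv ≈ 8500 m/s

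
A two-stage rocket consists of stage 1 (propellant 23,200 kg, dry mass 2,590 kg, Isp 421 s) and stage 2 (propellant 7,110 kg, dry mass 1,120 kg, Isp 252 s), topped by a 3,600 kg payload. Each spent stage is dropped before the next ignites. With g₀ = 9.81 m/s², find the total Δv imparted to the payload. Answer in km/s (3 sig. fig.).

Δv ≈ 6.23 km/s

Ignition mass of stage 1 = 23,200+2,590 + 7,110+1,120 + 3,600 = 37,620 kg.
Stage 1: m₀ = 37,620 kg, m_f = 37,620 − 23,200 = 14,420 kg; Δv = 421×9.81×ln(2.609) = 4130.0×0.9589 ≈ 3960 m/s.
Stage 2: m₀ = 11,830 kg, m_f = 11,830 − 7,110 = 4,720 kg; Δv = 252×9.81×ln(2.506) = 2472.1×0.9188 ≈ 2271 m/s.
Total Δv = 3960 + 2271 = 6231 m/s.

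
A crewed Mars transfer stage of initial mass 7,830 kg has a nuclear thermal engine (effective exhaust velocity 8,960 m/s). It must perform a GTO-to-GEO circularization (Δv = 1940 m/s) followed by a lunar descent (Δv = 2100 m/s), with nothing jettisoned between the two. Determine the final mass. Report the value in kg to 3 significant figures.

final mass ≈ 4990 kg

After the first burn: m = 7830 × exp(−1940/8960.0) = 7830 × 0.80532 = 6,305.66 kg.
After the second burn: m = 6,305.66 × exp(−2100/8960.0) = 6,305.66 × 0.79107 = 4,988.22 kg.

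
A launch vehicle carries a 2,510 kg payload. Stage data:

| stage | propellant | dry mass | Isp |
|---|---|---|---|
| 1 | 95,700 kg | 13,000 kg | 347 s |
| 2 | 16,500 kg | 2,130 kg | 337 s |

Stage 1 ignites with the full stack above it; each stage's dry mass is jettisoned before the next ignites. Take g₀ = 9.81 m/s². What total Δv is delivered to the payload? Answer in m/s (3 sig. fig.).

Ignition mass of stage 1 = 95,700+13,000 + 16,500+2,130 + 2,510 = 129,840 kg.
Stage 1: m₀ = 129,840 kg, m_f = 129,840 − 95,700 = 34,140 kg; Δv = 347×9.81×ln(3.803) = 3404.1×1.3358 ≈ 4547 m/s.
Stage 2: m₀ = 21,140 kg, m_f = 21,140 − 16,500 = 4,640 kg; Δv = 337×9.81×ln(4.556) = 3306.0×1.5165 ≈ 5013 m/s.
Total Δv = 4547 + 5013 = 9560 m/s.

Δv ≈ 9560 m/s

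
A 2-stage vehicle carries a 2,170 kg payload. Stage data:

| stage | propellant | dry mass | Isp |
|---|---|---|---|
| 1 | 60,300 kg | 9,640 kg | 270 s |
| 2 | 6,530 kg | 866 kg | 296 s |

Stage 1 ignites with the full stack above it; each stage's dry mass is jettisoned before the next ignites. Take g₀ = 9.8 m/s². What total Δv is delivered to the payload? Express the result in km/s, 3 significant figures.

Ignition mass of stage 1 = 60,300+9,640 + 6,530+866 + 2,170 = 79,506 kg.
Stage 1: m₀ = 79,506 kg, m_f = 79,506 − 60,300 = 19,206 kg; Δv = 270×9.8×ln(4.14) = 2646.0×1.4206 ≈ 3759 m/s.
Stage 2: m₀ = 9,566 kg, m_f = 9,566 − 6,530 = 3,036 kg; Δv = 296×9.8×ln(3.151) = 2900.8×1.1477 ≈ 3329 m/s.
Total Δv = 3759 + 3329 = 7088 m/s.

Δv ≈ 7.09 km/s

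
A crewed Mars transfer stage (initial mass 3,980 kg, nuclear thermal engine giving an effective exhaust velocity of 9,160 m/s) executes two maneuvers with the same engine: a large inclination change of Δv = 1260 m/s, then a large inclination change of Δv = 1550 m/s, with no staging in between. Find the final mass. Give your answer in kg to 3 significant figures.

After the first burn: m = 3980 × exp(−1260/9160.0) = 3980 × 0.87149 = 3,468.53 kg.
After the second burn: m = 3,468.53 × exp(−1550/9160.0) = 3,468.53 × 0.84433 = 2,928.58 kg.

final mass ≈ 2930 kg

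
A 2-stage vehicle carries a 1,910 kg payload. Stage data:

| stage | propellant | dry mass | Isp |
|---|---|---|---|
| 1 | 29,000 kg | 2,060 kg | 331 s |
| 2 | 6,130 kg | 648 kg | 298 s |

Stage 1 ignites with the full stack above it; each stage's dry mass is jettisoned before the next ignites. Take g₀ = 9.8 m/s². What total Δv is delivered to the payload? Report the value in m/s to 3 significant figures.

Ignition mass of stage 1 = 29,000+2,060 + 6,130+648 + 1,910 = 39,748 kg.
Stage 1: m₀ = 39,748 kg, m_f = 39,748 − 29,000 = 10,748 kg; Δv = 331×9.8×ln(3.698) = 3243.8×1.3078 ≈ 4242 m/s.
Stage 2: m₀ = 8,688 kg, m_f = 8,688 − 6,130 = 2,558 kg; Δv = 298×9.8×ln(3.396) = 2920.4×1.2227 ≈ 3571 m/s.
Total Δv = 4242 + 3571 = 7813 m/s.

Δv ≈ 7810 m/s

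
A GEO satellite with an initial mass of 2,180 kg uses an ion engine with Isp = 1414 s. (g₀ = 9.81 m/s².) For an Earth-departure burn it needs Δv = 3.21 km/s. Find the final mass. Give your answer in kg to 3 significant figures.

final mass ≈ 1730 kg

v_e = Isp · g₀ = 1414 × 9.81 = 13871.3 m/s.
m₀/m_f = exp(Δv / v_e) = exp(3210 / 13871.3) = exp(0.2314) = 1.2604.
m_f = m₀ / 1.2604 = 2,180 / 1.2604 = 1,729.61 kg.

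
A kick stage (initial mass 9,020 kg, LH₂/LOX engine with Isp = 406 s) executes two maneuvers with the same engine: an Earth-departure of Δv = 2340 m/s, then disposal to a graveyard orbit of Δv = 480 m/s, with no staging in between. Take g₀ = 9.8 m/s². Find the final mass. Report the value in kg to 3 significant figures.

v_e = Isp · g₀ = 406 × 9.8 = 3978.8 m/s.
After the first burn: m = 9020 × exp(−2340/3978.8) = 9020 × 0.55537 = 5,009.44 kg.
After the second burn: m = 5,009.44 × exp(−480/3978.8) = 5,009.44 × 0.88635 = 4,440.12 kg.

final mass ≈ 4440 kg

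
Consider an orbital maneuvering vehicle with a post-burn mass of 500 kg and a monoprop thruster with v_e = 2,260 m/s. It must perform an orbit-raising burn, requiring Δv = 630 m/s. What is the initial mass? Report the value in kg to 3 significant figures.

m₀/m_f = exp(Δv / v_e) = exp(630 / 2260.0) = exp(0.2788) = 1.3215.
m₀ = m_f × 1.3215 = 500 × 1.3215 = 660.75 kg.

initial mass ≈ 661 kg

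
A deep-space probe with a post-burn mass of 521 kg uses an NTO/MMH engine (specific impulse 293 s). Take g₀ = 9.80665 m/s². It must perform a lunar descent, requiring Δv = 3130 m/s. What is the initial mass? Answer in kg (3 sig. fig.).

initial mass ≈ 1550 kg

v_e = Isp · g₀ = 293 × 9.80665 = 2873.3 m/s.
From the ideal rocket equation, m₀/m_f = exp(Δv / v_e) = exp(3130 / 2873.3) = exp(1.0893) = 2.9723.
m₀ = m_f × 2.9723 = 521 × 2.9723 = 1,548.57 kg.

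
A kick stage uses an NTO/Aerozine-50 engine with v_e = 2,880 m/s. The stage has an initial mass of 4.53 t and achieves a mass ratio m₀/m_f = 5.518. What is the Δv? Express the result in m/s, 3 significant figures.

Δv ≈ 4920 m/s

Δv = v_e · ln(5.518) = 2880.0 × 1.7080 ≈ 4919.1 m/s.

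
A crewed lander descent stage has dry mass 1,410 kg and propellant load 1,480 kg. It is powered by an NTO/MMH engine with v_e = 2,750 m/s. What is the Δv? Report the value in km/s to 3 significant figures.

m₀ = m_dry + m_prop = 1,410 + 1,480 = 2,890 kg.
Using Δv = v_e ln(m₀/m_f): Δv = v_e · ln(m₀/m_f) = 2750.0 × ln(2.05) = 2750.0 × 0.7177 ≈ 1973.6 m/s.

Δv ≈ 1.97 km/s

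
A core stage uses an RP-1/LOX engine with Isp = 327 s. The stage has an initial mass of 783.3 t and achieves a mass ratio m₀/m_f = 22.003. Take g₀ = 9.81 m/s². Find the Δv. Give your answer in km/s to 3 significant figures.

v_e = Isp · g₀ = 327 × 9.81 = 3207.9 m/s.
Δv = v_e · ln(22.003) = 3207.9 × 3.0912 ≈ 9916.1 m/s.

Δv ≈ 9.92 km/s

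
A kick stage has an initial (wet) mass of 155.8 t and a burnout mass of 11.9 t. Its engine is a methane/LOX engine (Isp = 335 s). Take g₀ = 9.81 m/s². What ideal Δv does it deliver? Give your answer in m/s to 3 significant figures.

v_e = Isp · g₀ = 335 × 9.81 = 3286.4 m/s.
From the ideal rocket equation, Δv = v_e · ln(m₀/m_f) = 3286.4 × ln(13.09) = 3286.4 × 2.5720 ≈ 8452.6 m/s.

Δv ≈ 8450 m/s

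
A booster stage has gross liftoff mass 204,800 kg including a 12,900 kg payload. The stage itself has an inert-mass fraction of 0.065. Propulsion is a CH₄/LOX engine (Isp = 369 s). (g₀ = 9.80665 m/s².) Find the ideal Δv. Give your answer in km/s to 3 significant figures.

Δv ≈ 7.56 km/s

Stage wet mass = m₀ − payload = 204,800 − 12,900 = 191,900 kg.
Stage dry mass = ε × stage wet mass = 0.065 × 191,900 = 12,473.5 kg.
Burnout mass m_f = stage dry + payload = 12,473.5 + 12,900 = 25,373.5 kg.
v_e = Isp · g₀ = 369 × 9.80665 = 3618.7 m/s.
Δv = v_e · ln(204,800/25,373.5) = 3618.7 × ln(8.071) = 3618.7 × 2.0883 ≈ 7557 m/s.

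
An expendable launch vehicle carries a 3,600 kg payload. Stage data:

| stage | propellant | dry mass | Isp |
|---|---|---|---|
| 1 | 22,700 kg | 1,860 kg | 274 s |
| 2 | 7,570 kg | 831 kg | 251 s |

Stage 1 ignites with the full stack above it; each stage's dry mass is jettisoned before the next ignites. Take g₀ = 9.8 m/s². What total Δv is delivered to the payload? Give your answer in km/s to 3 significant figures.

Ignition mass of stage 1 = 22,700+1,860 + 7,570+831 + 3,600 = 36,561 kg.
Stage 1: m₀ = 36,561 kg, m_f = 36,561 − 22,700 = 13,861 kg; Δv = 274×9.8×ln(2.638) = 2685.2×0.9699 ≈ 2604 m/s.
Stage 2: m₀ = 12,001 kg, m_f = 12,001 − 7,570 = 4,431 kg; Δv = 251×9.8×ln(2.708) = 2459.8×0.9964 ≈ 2451 m/s.
Total Δv = 2604 + 2451 = 5055 m/s.

Δv ≈ 5.06 km/s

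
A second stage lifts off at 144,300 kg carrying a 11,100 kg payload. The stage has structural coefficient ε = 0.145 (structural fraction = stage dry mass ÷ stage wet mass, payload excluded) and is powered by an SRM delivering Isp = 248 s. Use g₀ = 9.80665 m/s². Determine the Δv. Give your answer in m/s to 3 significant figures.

Δv ≈ 3790 m/s

Stage wet mass = m₀ − payload = 144,300 − 11,100 = 133,200 kg.
Stage dry mass = ε × stage wet mass = 0.145 × 133,200 = 19,314 kg.
Burnout mass m_f = stage dry + payload = 19,314 + 11,100 = 30,414 kg.
v_e = Isp · g₀ = 248 × 9.80665 = 2432.0 m/s.
Δv = v_e · ln(144,300/30,414) = 2432.0 × ln(4.745) = 2432.0 × 1.5570 ≈ 3787 m/s.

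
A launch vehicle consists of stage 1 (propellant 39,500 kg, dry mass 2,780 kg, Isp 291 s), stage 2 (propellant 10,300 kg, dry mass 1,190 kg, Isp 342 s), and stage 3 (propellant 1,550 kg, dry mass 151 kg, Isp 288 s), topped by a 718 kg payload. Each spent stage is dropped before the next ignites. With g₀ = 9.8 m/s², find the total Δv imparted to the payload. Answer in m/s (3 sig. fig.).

Ignition mass of stage 1 = 39,500+2,780 + 10,300+1,190 + 1,550+151 + 718 = 56,189 kg.
Stage 1: m₀ = 56,189 kg, m_f = 56,189 − 39,500 = 16,689 kg; Δv = 291×9.8×ln(3.367) = 2851.8×1.2140 ≈ 3462 m/s.
Stage 2: m₀ = 13,909 kg, m_f = 13,909 − 10,300 = 3,609 kg; Δv = 342×9.8×ln(3.854) = 3351.6×1.3491 ≈ 4522 m/s.
Stage 3: m₀ = 2,419 kg, m_f = 2,419 − 1,550 = 869 kg; Δv = 288×9.8×ln(2.784) = 2822.4×1.0238 ≈ 2889 m/s.
Total Δv = 3462 + 4522 + 2889 = 10873 m/s.

Δv ≈ 10900 m/s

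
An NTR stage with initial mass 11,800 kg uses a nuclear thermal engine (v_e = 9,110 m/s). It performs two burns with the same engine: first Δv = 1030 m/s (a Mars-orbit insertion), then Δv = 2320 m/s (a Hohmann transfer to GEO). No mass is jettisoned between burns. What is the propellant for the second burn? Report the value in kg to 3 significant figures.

propellant for the second burn ≈ 2370 kg

After the first burn: m = 11800 × exp(−1030/9110.0) = 11800 × 0.89309 = 10,538.5 kg.
After the second burn: m = 10,538.5 × exp(−2320/9110.0) = 10,538.5 × 0.77518 = 8,169.23 kg.
Second-burn propellant = 10,538.5 − 8,169.23 = 2,369.27 kg.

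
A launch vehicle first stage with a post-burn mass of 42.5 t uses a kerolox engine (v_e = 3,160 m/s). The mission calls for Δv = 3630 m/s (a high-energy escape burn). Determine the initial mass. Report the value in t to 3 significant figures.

By the Tsiolkovsky rocket equation, m₀/m_f = exp(Δv / v_e) = exp(3630 / 3160.0) = exp(1.1487) = 3.1542.
m₀ = m_f × 3.1542 = 42.5 × 3.1542 = 134.054 t.

initial mass ≈ 134 t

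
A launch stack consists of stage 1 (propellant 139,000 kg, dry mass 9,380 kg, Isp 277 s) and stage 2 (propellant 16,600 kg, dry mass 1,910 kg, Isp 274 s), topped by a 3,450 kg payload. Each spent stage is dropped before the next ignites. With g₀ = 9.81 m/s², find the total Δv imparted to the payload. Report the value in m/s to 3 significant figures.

Ignition mass of stage 1 = 139,000+9,380 + 16,600+1,910 + 3,450 = 170,340 kg.
Stage 1: m₀ = 170,340 kg, m_f = 170,340 − 139,000 = 31,340 kg; Δv = 277×9.81×ln(5.435) = 2717.4×1.6929 ≈ 4600 m/s.
Stage 2: m₀ = 21,960 kg, m_f = 21,960 − 16,600 = 5,360 kg; Δv = 274×9.81×ln(4.097) = 2687.9×1.4103 ≈ 3791 m/s.
Total Δv = 4600 + 3791 = 8391 m/s.

Δv ≈ 8390 m/s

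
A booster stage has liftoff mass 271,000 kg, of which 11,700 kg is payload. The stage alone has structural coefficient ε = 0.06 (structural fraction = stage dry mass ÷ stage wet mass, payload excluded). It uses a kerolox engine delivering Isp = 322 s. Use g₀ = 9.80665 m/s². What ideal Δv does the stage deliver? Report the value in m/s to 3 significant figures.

Δv ≈ 7250 m/s

Stage wet mass = m₀ − payload = 271,000 − 11,700 = 259,300 kg.
Stage dry mass = ε × stage wet mass = 0.06 × 259,300 = 15,558 kg.
Burnout mass m_f = stage dry + payload = 15,558 + 11,700 = 27,258 kg.
v_e = Isp · g₀ = 322 × 9.80665 = 3157.7 m/s.
Using Δv = v_e ln(m₀/m_f): Δv = v_e · ln(271,000/27,258) = 3157.7 × ln(9.942) = 3157.7 × 2.2968 ≈ 7253 m/s.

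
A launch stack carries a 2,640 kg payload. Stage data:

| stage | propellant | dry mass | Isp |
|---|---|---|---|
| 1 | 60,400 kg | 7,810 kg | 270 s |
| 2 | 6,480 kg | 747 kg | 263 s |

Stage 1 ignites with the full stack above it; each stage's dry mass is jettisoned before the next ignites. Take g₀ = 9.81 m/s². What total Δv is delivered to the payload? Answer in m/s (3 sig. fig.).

Δv ≈ 6690 m/s

Ignition mass of stage 1 = 60,400+7,810 + 6,480+747 + 2,640 = 78,077 kg.
Stage 1: m₀ = 78,077 kg, m_f = 78,077 − 60,400 = 17,677 kg; Δv = 270×9.81×ln(4.417) = 2648.7×1.4854 ≈ 3934 m/s.
Stage 2: m₀ = 9,867 kg, m_f = 9,867 − 6,480 = 3,387 kg; Δv = 263×9.81×ln(2.913) = 2580.0×1.0693 ≈ 2759 m/s.
Total Δv = 3934 + 2759 = 6693 m/s.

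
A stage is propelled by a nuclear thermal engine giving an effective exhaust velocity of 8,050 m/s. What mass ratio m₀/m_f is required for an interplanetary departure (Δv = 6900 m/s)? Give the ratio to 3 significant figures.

mass ratio ≈ 2.36

m₀/m_f = exp(Δv / v_e) = exp(6900 / 8050.0) = exp(0.8571) = 2.3564.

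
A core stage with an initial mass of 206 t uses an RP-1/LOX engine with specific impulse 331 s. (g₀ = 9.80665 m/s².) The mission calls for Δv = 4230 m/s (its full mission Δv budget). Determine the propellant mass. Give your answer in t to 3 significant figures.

propellant mass ≈ 150 t

v_e = Isp · g₀ = 331 × 9.80665 = 3246.0 m/s.
From the ideal rocket equation, m₀/m_f = exp(Δv / v_e) = exp(4230 / 3246.0) = exp(1.3031) = 3.6808.
m_f = 206 / 3.6808 = 55.9661 t, so propellant = m₀ − m_f = 206 − 55.9661 = 150.0339 t.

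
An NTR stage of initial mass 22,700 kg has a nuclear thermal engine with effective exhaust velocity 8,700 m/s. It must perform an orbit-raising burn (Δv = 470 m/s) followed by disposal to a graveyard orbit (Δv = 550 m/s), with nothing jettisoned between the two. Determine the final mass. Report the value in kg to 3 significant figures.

After the first burn: m = 22700 × exp(−470/8700.0) = 22700 × 0.94741 = 21,506.2 kg.
After the second burn: m = 21,506.2 × exp(−550/8700.0) = 21,506.2 × 0.93874 = 20,188.7 kg.

final mass ≈ 20200 kg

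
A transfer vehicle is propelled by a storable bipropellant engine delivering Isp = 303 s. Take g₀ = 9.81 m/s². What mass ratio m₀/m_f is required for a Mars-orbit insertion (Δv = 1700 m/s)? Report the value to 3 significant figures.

v_e = Isp · g₀ = 303 × 9.81 = 2972.4 m/s.
From the ideal rocket equation, m₀/m_f = exp(Δv / v_e) = exp(1700 / 2972.4) = exp(0.5719) = 1.7717.

mass ratio ≈ 1.77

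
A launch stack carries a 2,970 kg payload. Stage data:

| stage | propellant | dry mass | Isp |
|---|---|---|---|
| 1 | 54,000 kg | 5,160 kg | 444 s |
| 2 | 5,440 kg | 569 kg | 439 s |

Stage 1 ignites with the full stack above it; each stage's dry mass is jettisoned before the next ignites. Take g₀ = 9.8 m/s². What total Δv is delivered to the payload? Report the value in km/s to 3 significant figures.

Ignition mass of stage 1 = 54,000+5,160 + 5,440+569 + 2,970 = 68,139 kg.
Stage 1: m₀ = 68,139 kg, m_f = 68,139 − 54,000 = 14,139 kg; Δv = 444×9.8×ln(4.819) = 4351.2×1.5726 ≈ 6843 m/s.
Stage 2: m₀ = 8,979 kg, m_f = 8,979 − 5,440 = 3,539 kg; Δv = 439×9.8×ln(2.537) = 4302.2×0.9310 ≈ 4006 m/s.
Total Δv = 6843 + 4006 = 10849 m/s.

Δv ≈ 10.8 km/s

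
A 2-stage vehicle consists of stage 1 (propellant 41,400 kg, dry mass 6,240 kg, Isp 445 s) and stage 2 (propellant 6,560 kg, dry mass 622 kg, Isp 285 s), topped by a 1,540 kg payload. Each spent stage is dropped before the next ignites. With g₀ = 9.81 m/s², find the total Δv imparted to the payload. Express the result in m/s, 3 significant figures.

Δv ≈ 9690 m/s

Ignition mass of stage 1 = 41,400+6,240 + 6,560+622 + 1,540 = 56,362 kg.
Stage 1: m₀ = 56,362 kg, m_f = 56,362 − 41,400 = 14,962 kg; Δv = 445×9.81×ln(3.767) = 4365.4×1.3263 ≈ 5790 m/s.
Stage 2: m₀ = 8,722 kg, m_f = 8,722 − 6,560 = 2,162 kg; Δv = 285×9.81×ln(4.034) = 2795.9×1.3948 ≈ 3900 m/s.
Total Δv = 5790 + 3900 = 9690 m/s.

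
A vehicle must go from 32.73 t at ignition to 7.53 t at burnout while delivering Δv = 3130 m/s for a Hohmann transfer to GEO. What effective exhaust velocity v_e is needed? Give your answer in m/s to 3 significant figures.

ln(m₀/m_f) = ln(32730/7530) = ln(4.347) = 1.4694.
By the Tsiolkovsky rocket equation, v_e = Δv / ln(m₀/m_f) = 3130 / 1.4694 = 2130.1 m/s.

v_e ≈ 2130 m/s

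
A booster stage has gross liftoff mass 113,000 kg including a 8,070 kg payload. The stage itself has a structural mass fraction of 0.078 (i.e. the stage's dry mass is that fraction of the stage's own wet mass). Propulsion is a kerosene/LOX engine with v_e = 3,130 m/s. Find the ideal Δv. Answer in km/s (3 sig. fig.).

Δv ≈ 6.07 km/s

Stage wet mass = m₀ − payload = 113,000 − 8,070 = 104,930 kg.
Stage dry mass = ε × stage wet mass = 0.078 × 104,930 = 8,184.54 kg.
Burnout mass m_f = stage dry + payload = 8,184.54 + 8,070 = 16,254.54 kg.
Rocket equation: Δv = v_e · ln(113,000/16,254.54) = 3130.0 × ln(6.952) = 3130.0 × 1.9390 ≈ 6069 m/s.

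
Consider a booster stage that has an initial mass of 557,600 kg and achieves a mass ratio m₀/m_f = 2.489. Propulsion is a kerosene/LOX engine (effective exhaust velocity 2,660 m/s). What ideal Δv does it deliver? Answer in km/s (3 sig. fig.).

Δv = v_e · ln(2.489) = 2660.0 × 0.9119 ≈ 2425.6 m/s.

Δv ≈ 2.43 km/s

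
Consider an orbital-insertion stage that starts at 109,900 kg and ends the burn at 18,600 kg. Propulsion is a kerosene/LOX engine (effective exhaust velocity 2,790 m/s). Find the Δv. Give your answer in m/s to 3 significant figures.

By the Tsiolkovsky rocket equation, Δv = v_e · ln(m₀/m_f) = 2790.0 × ln(5.909) = 2790.0 × 1.7764 ≈ 4956.2 m/s.

Δv ≈ 4960 m/s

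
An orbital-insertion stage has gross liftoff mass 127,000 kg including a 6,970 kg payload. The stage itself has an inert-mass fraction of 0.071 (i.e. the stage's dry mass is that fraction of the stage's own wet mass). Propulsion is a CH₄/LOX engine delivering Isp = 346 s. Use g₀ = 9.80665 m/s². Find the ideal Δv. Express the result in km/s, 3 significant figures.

Δv ≈ 7.14 km/s

Stage wet mass = m₀ − payload = 127,000 − 6,970 = 120,030 kg.
Stage dry mass = ε × stage wet mass = 0.071 × 120,030 = 8,522.13 kg.
Burnout mass m_f = stage dry + payload = 8,522.13 + 6,970 = 15,492.13 kg.
v_e = Isp · g₀ = 346 × 9.80665 = 3393.1 m/s.
Δv = v_e · ln(127,000/15,492.13) = 3393.1 × ln(8.198) = 3393.1 × 2.1039 ≈ 7139 m/s.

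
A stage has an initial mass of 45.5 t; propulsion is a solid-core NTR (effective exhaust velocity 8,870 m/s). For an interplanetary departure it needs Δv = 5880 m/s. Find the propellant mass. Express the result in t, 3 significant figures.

propellant mass ≈ 22.1 t

m₀/m_f = exp(Δv / v_e) = exp(5880 / 8870.0) = exp(0.6629) = 1.9404.
m_f = 45.5 / 1.9404 = 23.4488 t, so propellant = m₀ − m_f = 45.5 − 23.4488 = 22.0512 t.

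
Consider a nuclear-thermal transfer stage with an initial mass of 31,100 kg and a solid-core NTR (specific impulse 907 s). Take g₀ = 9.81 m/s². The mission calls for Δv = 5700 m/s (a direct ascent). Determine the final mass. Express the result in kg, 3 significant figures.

final mass ≈ 16400 kg

v_e = Isp · g₀ = 907 × 9.81 = 8897.7 m/s.
Rocket equation: m₀/m_f = exp(Δv / v_e) = exp(5700 / 8897.7) = exp(0.6406) = 1.8977.
m_f = m₀ / 1.8977 = 31,100 / 1.8977 = 16,388.3 kg.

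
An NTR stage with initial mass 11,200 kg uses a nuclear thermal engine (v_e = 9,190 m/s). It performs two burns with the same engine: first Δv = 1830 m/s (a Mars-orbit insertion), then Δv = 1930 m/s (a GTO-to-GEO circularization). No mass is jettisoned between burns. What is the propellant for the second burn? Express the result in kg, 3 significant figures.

propellant for the second burn ≈ 1740 kg

After the first burn: m = 11200 × exp(−1830/9190.0) = 11200 × 0.81944 = 9,177.73 kg.
After the second burn: m = 9,177.73 × exp(−1930/9190.0) = 9,177.73 × 0.81058 = 7,439.28 kg.
Second-burn propellant = 9,177.73 − 7,439.28 = 1,738.45 kg.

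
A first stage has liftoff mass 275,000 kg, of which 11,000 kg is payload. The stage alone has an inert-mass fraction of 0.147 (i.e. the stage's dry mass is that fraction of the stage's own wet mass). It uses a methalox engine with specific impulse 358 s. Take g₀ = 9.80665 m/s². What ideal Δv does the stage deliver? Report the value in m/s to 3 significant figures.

Δv ≈ 6000 m/s

Stage wet mass = m₀ − payload = 275,000 − 11,000 = 264,000 kg.
Stage dry mass = ε × stage wet mass = 0.147 × 264,000 = 38,808 kg.
Burnout mass m_f = stage dry + payload = 38,808 + 11,000 = 49,808 kg.
v_e = Isp · g₀ = 358 × 9.80665 = 3510.8 m/s.
Using Δv = v_e ln(m₀/m_f): Δv = v_e · ln(275,000/49,808) = 3510.8 × ln(5.521) = 3510.8 × 1.7086 ≈ 5999 m/s.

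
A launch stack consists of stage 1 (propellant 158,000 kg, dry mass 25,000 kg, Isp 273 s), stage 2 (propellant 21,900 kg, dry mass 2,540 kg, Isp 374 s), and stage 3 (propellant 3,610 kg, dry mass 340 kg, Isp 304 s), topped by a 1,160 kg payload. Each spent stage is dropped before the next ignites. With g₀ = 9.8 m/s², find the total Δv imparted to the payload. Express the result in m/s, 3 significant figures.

Δv ≈ 12200 m/s

Ignition mass of stage 1 = 158,000+25,000 + 21,900+2,540 + 3,610+340 + 1,160 = 212,550 kg.
Stage 1: m₀ = 212,550 kg, m_f = 212,550 − 158,000 = 54,550 kg; Δv = 273×9.8×ln(3.896) = 2675.4×1.3601 ≈ 3639 m/s.
Stage 2: m₀ = 29,550 kg, m_f = 29,550 − 21,900 = 7,650 kg; Δv = 374×9.8×ln(3.863) = 3665.2×1.3514 ≈ 4953 m/s.
Stage 3: m₀ = 5,110 kg, m_f = 5,110 − 3,610 = 1,500 kg; Δv = 304×9.8×ln(3.407) = 2979.2×1.2257 ≈ 3652 m/s.
Total Δv = 3639 + 4953 + 3652 = 12244 m/s.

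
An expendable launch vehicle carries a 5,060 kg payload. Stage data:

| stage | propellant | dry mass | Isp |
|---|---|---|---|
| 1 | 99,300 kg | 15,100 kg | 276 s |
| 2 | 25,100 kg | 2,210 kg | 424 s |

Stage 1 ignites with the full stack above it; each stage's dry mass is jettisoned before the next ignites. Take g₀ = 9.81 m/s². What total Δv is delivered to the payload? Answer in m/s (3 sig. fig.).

Ignition mass of stage 1 = 99,300+15,100 + 25,100+2,210 + 5,060 = 146,770 kg.
Stage 1: m₀ = 146,770 kg, m_f = 146,770 − 99,300 = 47,470 kg; Δv = 276×9.81×ln(3.092) = 2707.6×1.1288 ≈ 3056 m/s.
Stage 2: m₀ = 32,370 kg, m_f = 32,370 − 25,100 = 7,270 kg; Δv = 424×9.81×ln(4.453) = 4159.4×1.4935 ≈ 6212 m/s.
Total Δv = 3056 + 6212 = 9268 m/s.

Δv ≈ 9270 m/s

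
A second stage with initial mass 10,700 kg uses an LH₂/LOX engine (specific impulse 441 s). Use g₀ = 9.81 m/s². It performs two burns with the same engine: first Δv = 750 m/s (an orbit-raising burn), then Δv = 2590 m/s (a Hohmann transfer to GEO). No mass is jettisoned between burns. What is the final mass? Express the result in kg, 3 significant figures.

final mass ≈ 4940 kg

v_e = Isp · g₀ = 441 × 9.81 = 4326.2 m/s.
After the first burn: m = 10700 × exp(−750/4326.2) = 10700 × 0.84083 = 8,996.88 kg.
After the second burn: m = 8,996.88 × exp(−2590/4326.2) = 8,996.88 × 0.54954 = 4,944.15 kg.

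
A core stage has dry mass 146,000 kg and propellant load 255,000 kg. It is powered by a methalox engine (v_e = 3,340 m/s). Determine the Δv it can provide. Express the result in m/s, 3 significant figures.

Δv ≈ 3370 m/s

m₀ = m_dry + m_prop = 146,000 + 255,000 = 401,000 kg.
Δv = v_e · ln(m₀/m_f) = 3340.0 × ln(2.747) = 3340.0 × 1.0104 ≈ 3374.6 m/s.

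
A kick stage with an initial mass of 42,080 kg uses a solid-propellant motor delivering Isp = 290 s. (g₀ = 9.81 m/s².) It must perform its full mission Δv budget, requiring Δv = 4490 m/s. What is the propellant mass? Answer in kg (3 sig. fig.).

propellant mass ≈ 33400 kg

v_e = Isp · g₀ = 290 × 9.81 = 2844.9 m/s.
m₀/m_f = exp(Δv / v_e) = exp(4490 / 2844.9) = exp(1.5783) = 4.8465.
m_f = 42,080 / 4.8465 = 8,682.55 kg, so propellant = m₀ − m_f = 42,080 − 8,682.55 = 33,397.45 kg.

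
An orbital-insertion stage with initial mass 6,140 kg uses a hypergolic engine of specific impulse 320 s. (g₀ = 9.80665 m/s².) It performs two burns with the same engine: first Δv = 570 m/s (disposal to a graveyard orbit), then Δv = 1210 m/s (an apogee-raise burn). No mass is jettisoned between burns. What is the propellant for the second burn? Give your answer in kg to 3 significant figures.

v_e = Isp · g₀ = 320 × 9.80665 = 3138.1 m/s.
After the first burn: m = 6140 × exp(−570/3138.1) = 6140 × 0.83390 = 5,120.15 kg.
After the second burn: m = 5,120.15 × exp(−1210/3138.1) = 5,120.15 × 0.68006 = 3,482.01 kg.
Second-burn propellant = 5,120.15 − 3,482.01 = 1,638.14 kg.

propellant for the second burn ≈ 1640 kg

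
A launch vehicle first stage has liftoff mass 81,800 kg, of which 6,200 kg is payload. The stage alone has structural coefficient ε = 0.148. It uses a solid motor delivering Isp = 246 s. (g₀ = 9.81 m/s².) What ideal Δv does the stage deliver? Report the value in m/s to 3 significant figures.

Stage wet mass = m₀ − payload = 81,800 − 6,200 = 75,600 kg.
Stage dry mass = ε × stage wet mass = 0.148 × 75,600 = 11,188.8 kg.
Burnout mass m_f = stage dry + payload = 11,188.8 + 6,200 = 17,388.8 kg.
v_e = Isp · g₀ = 246 × 9.81 = 2413.3 m/s.
Rocket equation: Δv = v_e · ln(81,800/17,388.8) = 2413.3 × ln(4.704) = 2413.3 × 1.5485 ≈ 3737 m/s.

Δv ≈ 3740 m/s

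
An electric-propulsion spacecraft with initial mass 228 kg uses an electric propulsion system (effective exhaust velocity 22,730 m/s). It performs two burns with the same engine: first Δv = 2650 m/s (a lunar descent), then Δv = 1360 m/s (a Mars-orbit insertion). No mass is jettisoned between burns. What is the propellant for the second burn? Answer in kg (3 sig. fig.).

propellant for the second burn ≈ 11.8 kg

After the first burn: m = 228 × exp(−2650/22730.0) = 228 × 0.88995 = 202.909 kg.
After the second burn: m = 202.909 × exp(−1360/22730.0) = 202.909 × 0.94192 = 191.124 kg.
Second-burn propellant = 202.909 − 191.124 = 11.785 kg.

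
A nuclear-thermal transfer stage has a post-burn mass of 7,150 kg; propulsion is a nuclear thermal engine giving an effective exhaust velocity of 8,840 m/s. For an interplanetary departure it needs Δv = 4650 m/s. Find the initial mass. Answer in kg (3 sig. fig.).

m₀/m_f = exp(Δv / v_e) = exp(4650 / 8840.0) = exp(0.5260) = 1.6922.
m₀ = m_f × 1.6922 = 7,150 × 1.6922 = 12,099.2 kg.

initial mass ≈ 12100 kg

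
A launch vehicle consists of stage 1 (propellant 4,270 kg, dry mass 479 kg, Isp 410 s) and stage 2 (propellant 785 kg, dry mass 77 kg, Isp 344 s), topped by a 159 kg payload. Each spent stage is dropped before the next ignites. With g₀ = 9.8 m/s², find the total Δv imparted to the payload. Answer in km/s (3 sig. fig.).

Ignition mass of stage 1 = 4,270+479 + 785+77 + 159 = 5,770 kg.
Stage 1: m₀ = 5,770 kg, m_f = 5,770 − 4,270 = 1,500 kg; Δv = 410×9.8×ln(3.847) = 4018.0×1.3472 ≈ 5413 m/s.
Stage 2: m₀ = 1,021 kg, m_f = 1,021 − 785 = 236 kg; Δv = 344×9.8×ln(4.326) = 3371.2×1.4647 ≈ 4938 m/s.
Total Δv = 5413 + 4938 = 10351 m/s.

Δv ≈ 10.4 km/s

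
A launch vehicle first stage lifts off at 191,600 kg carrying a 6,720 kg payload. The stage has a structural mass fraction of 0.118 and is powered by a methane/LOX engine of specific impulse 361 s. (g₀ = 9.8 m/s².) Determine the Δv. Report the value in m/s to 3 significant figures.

Δv ≈ 6740 m/s

Stage wet mass = m₀ − payload = 191,600 − 6,720 = 184,880 kg.
Stage dry mass = ε × stage wet mass = 0.118 × 184,880 = 21,815.8 kg.
Burnout mass m_f = stage dry + payload = 21,815.8 + 6,720 = 28,535.8 kg.
v_e = Isp · g₀ = 361 × 9.8 = 3537.8 m/s.
Using Δv = v_e ln(m₀/m_f): Δv = v_e · ln(191,600/28,535.8) = 3537.8 × ln(6.714) = 3537.8 × 1.9043 ≈ 6737 m/s.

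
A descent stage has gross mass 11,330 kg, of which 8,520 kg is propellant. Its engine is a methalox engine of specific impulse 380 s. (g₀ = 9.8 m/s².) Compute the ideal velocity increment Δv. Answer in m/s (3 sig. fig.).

Δv ≈ 5190 m/s

v_e = Isp · g₀ = 380 × 9.8 = 3724.0 m/s.
m_f = m₀ − m_prop = 11,330 − 8,520 = 2,810 kg.
By the Tsiolkovsky rocket equation, Δv = v_e · ln(m₀/m_f) = 3724.0 × ln(4.032) = 3724.0 × 1.3943 ≈ 5192.3 m/s.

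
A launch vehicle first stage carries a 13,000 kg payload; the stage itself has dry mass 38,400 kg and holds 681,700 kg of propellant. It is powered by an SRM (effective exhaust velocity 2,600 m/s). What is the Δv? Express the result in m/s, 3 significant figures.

Δv ≈ 6910 m/s

m₀ = payload + dry + propellant = 13,000 + 38,400 + 681,700 = 733,100 kg.
m_f = payload + dry = 13,000 + 38,400 = 51,400 kg.
Using Δv = v_e ln(m₀/m_f): Δv = v_e · ln(m₀/m_f) = 2600.0 × ln(14.26) = 2600.0 × 2.6576 ≈ 6909.9 m/s.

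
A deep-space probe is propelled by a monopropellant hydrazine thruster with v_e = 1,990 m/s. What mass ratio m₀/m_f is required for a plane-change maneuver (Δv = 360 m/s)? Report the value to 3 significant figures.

mass ratio ≈ 1.20

From the ideal rocket equation, m₀/m_f = exp(Δv / v_e) = exp(360 / 1990.0) = exp(0.1809) = 1.1983.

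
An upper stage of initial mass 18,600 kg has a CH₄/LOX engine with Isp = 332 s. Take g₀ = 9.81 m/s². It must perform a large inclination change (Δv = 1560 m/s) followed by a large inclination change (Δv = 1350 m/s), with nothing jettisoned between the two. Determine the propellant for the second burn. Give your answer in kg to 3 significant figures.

v_e = Isp · g₀ = 332 × 9.81 = 3256.9 m/s.
After the first burn: m = 18600 × exp(−1560/3256.9) = 18600 × 0.61941 = 11,521 kg.
After the second burn: m = 11,521 × exp(−1350/3256.9) = 11,521 × 0.66067 = 7,611.58 kg.
Second-burn propellant = 11,521 − 7,611.58 = 3,909.42 kg.

propellant for the second burn ≈ 3910 kg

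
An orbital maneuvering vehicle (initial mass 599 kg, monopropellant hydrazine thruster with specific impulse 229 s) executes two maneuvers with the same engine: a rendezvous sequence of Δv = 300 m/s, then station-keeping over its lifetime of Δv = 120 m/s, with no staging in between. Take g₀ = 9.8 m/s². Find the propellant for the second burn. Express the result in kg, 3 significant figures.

propellant for the second burn ≈ 27.3 kg

v_e = Isp · g₀ = 229 × 9.8 = 2244.2 m/s.
After the first burn: m = 599 × exp(−300/2244.2) = 599 × 0.87487 = 524.047 kg.
After the second burn: m = 524.047 × exp(−120/2244.2) = 524.047 × 0.94793 = 496.76 kg.
Second-burn propellant = 524.047 − 496.76 = 27.287 kg.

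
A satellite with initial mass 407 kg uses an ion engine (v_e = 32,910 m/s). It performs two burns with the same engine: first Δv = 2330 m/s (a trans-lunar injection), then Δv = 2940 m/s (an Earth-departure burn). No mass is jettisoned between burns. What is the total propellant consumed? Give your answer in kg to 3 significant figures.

total propellant consumed ≈ 60.2 kg

After the first burn: m = 407 × exp(−2330/32910.0) = 407 × 0.93165 = 379.182 kg.
After the second burn: m = 379.182 × exp(−2940/32910.0) = 379.182 × 0.91454 = 346.777 kg.
Total propellant = m₀ − m_final = 407 − 346.777 = 60.223 kg.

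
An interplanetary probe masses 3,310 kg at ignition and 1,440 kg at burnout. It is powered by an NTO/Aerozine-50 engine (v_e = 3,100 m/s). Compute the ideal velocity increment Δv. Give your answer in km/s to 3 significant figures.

Δv ≈ 2.58 km/s

Δv = v_e · ln(m₀/m_f) = 3100.0 × ln(2.299) = 3100.0 × 0.8323 ≈ 2580.1 m/s.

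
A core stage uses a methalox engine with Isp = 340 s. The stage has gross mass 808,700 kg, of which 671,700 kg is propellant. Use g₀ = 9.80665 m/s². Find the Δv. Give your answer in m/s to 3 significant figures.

v_e = Isp · g₀ = 340 × 9.80665 = 3334.3 m/s.
m_f = m₀ − m_prop = 808,700 − 671,700 = 137,000 kg.
Using Δv = v_e ln(m₀/m_f): Δv = v_e · ln(m₀/m_f) = 3334.3 × ln(5.903) = 3334.3 × 1.7754 ≈ 5919.8 m/s.

Δv ≈ 5920 m/s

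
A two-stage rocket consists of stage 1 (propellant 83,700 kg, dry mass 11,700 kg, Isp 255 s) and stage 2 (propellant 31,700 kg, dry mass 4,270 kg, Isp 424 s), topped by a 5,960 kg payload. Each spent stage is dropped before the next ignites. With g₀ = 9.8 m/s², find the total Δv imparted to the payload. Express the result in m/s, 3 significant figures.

Δv ≈ 8210 m/s

Ignition mass of stage 1 = 83,700+11,700 + 31,700+4,270 + 5,960 = 137,330 kg.
Stage 1: m₀ = 137,330 kg, m_f = 137,330 − 83,700 = 53,630 kg; Δv = 255×9.8×ln(2.561) = 2499.0×0.9403 ≈ 2350 m/s.
Stage 2: m₀ = 41,930 kg, m_f = 41,930 − 31,700 = 10,230 kg; Δv = 424×9.8×ln(4.099) = 4155.2×1.4107 ≈ 5862 m/s.
Total Δv = 2350 + 5862 = 8212 m/s.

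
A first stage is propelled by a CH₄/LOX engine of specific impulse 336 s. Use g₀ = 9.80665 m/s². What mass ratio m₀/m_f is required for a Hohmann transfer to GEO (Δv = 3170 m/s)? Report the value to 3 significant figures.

v_e = Isp · g₀ = 336 × 9.80665 = 3295.0 m/s.
From the ideal rocket equation, m₀/m_f = exp(Δv / v_e) = exp(3170 / 3295.0) = exp(0.9621) = 2.6171.

mass ratio ≈ 2.62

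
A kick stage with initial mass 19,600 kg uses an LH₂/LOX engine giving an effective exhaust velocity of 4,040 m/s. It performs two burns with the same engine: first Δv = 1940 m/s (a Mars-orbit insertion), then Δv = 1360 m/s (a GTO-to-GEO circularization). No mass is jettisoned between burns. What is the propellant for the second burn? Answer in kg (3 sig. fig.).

propellant for the second burn ≈ 3470 kg

After the first burn: m = 19600 × exp(−1940/4040.0) = 19600 × 0.61866 = 12,125.7 kg.
After the second burn: m = 12,125.7 × exp(−1360/4040.0) = 12,125.7 × 0.71417 = 8,659.81 kg.
Second-burn propellant = 12,125.7 − 8,659.81 = 3,465.89 kg.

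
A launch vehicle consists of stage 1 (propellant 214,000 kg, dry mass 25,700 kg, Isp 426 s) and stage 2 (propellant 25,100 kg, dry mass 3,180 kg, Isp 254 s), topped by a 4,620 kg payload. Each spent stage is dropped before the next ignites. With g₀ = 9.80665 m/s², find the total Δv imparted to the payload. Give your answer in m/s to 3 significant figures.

Δv ≈ 10000 m/s

Ignition mass of stage 1 = 214,000+25,700 + 25,100+3,180 + 4,620 = 272,600 kg.
Stage 1: m₀ = 272,600 kg, m_f = 272,600 − 214,000 = 58,600 kg; Δv = 426×9.80665×ln(4.652) = 4177.6×1.5373 ≈ 6422 m/s.
Stage 2: m₀ = 32,900 kg, m_f = 32,900 − 25,100 = 7,800 kg; Δv = 254×9.80665×ln(4.218) = 2490.9×1.4393 ≈ 3585 m/s.
Total Δv = 6422 + 3585 = 10007 m/s.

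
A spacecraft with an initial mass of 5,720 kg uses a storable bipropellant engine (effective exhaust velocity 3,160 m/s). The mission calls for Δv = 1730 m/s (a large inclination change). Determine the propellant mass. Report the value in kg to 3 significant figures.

From the ideal rocket equation, m₀/m_f = exp(Δv / v_e) = exp(1730 / 3160.0) = exp(0.5475) = 1.7289.
m_f = 5,720 / 1.7289 = 3,308.46 kg, so propellant = m₀ − m_f = 5,720 − 3,308.46 = 2,411.54 kg.

propellant mass ≈ 2410 kg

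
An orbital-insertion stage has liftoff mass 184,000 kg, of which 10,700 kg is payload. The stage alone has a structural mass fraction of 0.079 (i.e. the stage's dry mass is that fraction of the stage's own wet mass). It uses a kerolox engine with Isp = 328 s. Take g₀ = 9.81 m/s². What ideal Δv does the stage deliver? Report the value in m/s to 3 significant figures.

Δv ≈ 6500 m/s

Stage wet mass = m₀ − payload = 184,000 − 10,700 = 173,300 kg.
Stage dry mass = ε × stage wet mass = 0.079 × 173,300 = 13,690.7 kg.
Burnout mass m_f = stage dry + payload = 13,690.7 + 10,700 = 24,390.7 kg.
v_e = Isp · g₀ = 328 × 9.81 = 3217.7 m/s.
Δv = v_e · ln(184,000/24,390.7) = 3217.7 × ln(7.544) = 3217.7 × 2.0207 ≈ 6502 m/s.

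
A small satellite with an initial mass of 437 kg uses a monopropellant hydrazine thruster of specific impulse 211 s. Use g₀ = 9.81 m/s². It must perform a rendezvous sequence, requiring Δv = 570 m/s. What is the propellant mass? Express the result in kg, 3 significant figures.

propellant mass ≈ 105 kg

v_e = Isp · g₀ = 211 × 9.81 = 2069.9 m/s.
Using Δv = v_e ln(m₀/m_f): m₀/m_f = exp(Δv / v_e) = exp(570 / 2069.9) = exp(0.2754) = 1.3170.
m_f = 437 / 1.3170 = 331.815 kg, so propellant = m₀ − m_f = 437 − 331.815 = 105.185 kg.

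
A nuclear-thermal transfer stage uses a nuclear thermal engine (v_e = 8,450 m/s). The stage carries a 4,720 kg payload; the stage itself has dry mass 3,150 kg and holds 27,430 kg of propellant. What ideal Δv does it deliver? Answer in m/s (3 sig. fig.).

Δv ≈ 12700 m/s

m₀ = payload + dry + propellant = 4,720 + 3,150 + 27,430 = 35,300 kg.
m_f = payload + dry = 4,720 + 3,150 = 7,870 kg.
From the ideal rocket equation, Δv = v_e · ln(m₀/m_f) = 8450.0 × ln(4.485) = 8450.0 × 1.5008 ≈ 12682.0 m/s.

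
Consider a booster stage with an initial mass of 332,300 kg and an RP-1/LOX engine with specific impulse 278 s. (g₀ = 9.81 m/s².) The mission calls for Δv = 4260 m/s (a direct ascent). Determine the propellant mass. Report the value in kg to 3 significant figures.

v_e = Isp · g₀ = 278 × 9.81 = 2727.2 m/s.
Using Δv = v_e ln(m₀/m_f): m₀/m_f = exp(Δv / v_e) = exp(4260 / 2727.2) = exp(1.5621) = 4.7686.
m_f = 332,300 / 4.7686 = 69,685 kg, so propellant = m₀ − m_f = 332,300 − 69,685 = 262,615 kg.

propellant mass ≈ 263000 kg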